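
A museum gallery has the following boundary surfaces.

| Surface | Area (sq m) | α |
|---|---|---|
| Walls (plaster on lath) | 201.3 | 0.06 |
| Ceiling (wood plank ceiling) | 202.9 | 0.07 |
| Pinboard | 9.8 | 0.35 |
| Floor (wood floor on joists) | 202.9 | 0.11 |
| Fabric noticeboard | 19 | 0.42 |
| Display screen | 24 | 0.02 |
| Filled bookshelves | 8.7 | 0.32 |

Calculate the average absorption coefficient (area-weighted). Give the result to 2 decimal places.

Total surface area S = 668.6 sq m.
Weighted sum Σ Sα = 63.274.
ᾱ = A/S = 0.09.

0.09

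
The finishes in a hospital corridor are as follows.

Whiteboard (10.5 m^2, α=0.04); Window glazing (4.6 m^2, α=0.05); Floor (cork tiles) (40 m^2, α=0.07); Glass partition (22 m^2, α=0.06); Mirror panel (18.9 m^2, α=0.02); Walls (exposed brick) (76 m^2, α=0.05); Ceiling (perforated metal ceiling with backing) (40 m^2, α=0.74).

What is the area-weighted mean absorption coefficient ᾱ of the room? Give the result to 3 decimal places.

S = Σ Sᵢ = 10.5 + 4.6 + 40 + 22 + 18.9 + 76 + 40 = 212.0 m^2.
Weighted sum Σ Sα = 38.548.
ᾱ = 38.548 / 212.0 = 0.182.

0.182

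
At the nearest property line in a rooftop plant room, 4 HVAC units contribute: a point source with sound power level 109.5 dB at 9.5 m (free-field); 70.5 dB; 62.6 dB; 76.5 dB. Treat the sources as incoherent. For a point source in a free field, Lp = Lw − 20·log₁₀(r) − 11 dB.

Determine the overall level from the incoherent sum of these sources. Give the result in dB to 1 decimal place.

Source at 9.5 m: Lp = 109.5 − 20·log₁₀(9.5) − 11 = 78.9 dB.
Converting to relative power and adding: 10^(78.9/10) + 10^(70.5/10) + 10^(62.6/10) + 10^(76.5/10) = 1.353e+08.
L_total = 10·log₁₀(1.353e+08) = 81.3 dB.

81.3 dB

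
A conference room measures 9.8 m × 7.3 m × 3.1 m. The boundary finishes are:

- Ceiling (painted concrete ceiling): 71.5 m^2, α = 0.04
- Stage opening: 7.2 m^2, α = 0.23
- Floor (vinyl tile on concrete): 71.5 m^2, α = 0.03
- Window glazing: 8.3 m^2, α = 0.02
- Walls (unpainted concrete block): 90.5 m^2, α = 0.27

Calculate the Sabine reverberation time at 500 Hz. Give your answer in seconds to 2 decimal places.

Summing Sᵢαᵢ: 2.860 + 1.656 + 2.145 + 0.166 + 24.435 → A = 31.262 sabins.
V = 9.8·7.3·3.1 = 221.774 m³.
RT60 = 0.161 · V / A = 0.161 × 221.774 / 31.262 = 1.14 s.

1.14 s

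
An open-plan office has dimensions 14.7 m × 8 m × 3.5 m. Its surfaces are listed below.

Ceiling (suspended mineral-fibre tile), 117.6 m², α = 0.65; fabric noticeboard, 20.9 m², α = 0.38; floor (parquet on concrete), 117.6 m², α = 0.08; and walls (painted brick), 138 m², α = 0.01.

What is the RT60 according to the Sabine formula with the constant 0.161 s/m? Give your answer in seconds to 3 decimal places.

0.696 sec

Summing Sᵢαᵢ: 76.440 + 7.942 + 9.408 + 1.380 → A = 95.170 sabins.
V = 14.7·8·3.5 = 411.6 m³.
T = 0.161 V/A = 0.161·411.6/95.170 = 0.696 s.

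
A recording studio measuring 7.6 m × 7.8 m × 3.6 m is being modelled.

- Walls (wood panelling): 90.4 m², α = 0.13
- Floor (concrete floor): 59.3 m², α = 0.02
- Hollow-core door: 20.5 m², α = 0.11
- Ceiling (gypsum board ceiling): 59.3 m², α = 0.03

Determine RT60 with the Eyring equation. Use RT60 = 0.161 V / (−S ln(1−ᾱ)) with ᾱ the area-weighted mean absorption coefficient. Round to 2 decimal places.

1.95 seconds

S = Σ Sᵢ = 229.5 m².
Σ(Sᵢαᵢ) = 90.4×0.13 + 59.3×0.02 + 20.5×0.11 + 59.3×0.03 = 16.972.
Mean coefficient ᾱ = A/S = 0.0740.
−S·ln(1−ᾱ) = −229.5 × ln(1 − 0.0740) = 17.644.
V = 7.6 × 7.8 × 3.6 = 213.408 m³.
T = 0.161·V/[−S·ln(1−ᾱ)] = 0.161·213.408/17.644 = 1.95 s.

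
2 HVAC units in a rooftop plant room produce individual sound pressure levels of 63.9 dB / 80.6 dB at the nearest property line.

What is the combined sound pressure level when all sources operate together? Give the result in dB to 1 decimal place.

Converting to relative power and adding: 10^(63.9/10) + 10^(80.6/10) = 1.173e+08.
Combined level = 10 log₁₀(1.173e+08) = 80.7 dB.

80.7 dB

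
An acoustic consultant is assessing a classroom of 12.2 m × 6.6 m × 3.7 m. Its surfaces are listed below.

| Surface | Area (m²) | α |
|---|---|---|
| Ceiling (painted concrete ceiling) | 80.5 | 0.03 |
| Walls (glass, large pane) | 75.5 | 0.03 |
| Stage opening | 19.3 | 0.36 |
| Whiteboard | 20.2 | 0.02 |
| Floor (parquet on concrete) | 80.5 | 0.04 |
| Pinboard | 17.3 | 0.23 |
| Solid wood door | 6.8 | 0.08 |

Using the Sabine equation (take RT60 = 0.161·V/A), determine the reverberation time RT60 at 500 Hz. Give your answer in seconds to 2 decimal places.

Summing Sᵢαᵢ: 2.415 + 2.265 + 6.948 + 0.404 + 3.220 + 3.979 + 0.544 → A = 19.775 sabins.
V = 12.2·6.6·3.7 = 297.924 m³.
Sabine: RT60 = 0.161 × 297.924 / 19.775 = 2.43 s.

2.43 seconds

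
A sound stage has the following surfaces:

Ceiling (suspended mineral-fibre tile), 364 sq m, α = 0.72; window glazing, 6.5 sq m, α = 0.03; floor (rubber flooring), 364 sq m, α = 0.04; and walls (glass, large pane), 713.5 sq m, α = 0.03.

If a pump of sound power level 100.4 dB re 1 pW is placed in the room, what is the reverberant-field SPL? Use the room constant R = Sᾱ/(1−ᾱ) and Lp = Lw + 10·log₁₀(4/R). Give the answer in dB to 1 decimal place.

A = 298.240 sabins; S = 1448.0 sq m.
ᾱ = 0.2060, so room constant R = A/(1−ᾱ) = 375.617 sq m.
Lp = 100.4 + 10·log₁₀(4/375.617) = 100.4 + (-19.73) = 80.7 dB.

80.7 dB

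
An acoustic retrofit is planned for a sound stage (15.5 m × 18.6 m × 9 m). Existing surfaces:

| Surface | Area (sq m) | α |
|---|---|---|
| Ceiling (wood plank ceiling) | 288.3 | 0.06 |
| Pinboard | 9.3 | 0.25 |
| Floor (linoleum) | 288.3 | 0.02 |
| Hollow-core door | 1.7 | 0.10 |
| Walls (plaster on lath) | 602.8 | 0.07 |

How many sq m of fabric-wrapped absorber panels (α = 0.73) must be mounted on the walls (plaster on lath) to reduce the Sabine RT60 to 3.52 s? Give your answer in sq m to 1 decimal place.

Summing Sᵢαᵢ: 17.298 + 2.325 + 5.766 + 0.170 + 42.196 → A₁ = 67.755 sabins.
V = 2594.7 m³. Target absorption A₂ = 0.161 × 2594.7 / 3.52 = 118.678 sabins.
Absorption to add: 118.678 − 67.755 = 50.923 sabins.
Each sq m of panel replacing the walls (plaster on lath) adds (0.73 − 0.07) = 0.66 sabins.
Panel area = 50.923 / 0.66 = 77.2 sq m.

77.2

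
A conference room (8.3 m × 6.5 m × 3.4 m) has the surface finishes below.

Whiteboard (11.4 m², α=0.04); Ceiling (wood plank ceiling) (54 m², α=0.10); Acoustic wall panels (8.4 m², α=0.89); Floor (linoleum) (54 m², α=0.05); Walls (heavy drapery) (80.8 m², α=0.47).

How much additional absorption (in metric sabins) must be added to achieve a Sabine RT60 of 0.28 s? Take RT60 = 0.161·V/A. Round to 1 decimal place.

51.5 sabins

Equivalent absorption area: A₁ = 11.4·0.04 + 54·0.10 + 8.4·0.89 + 54·0.05 + 80.8·0.47 = 54.008 m².
Target A₂ = 0.161·183.43/0.28 = 105.472 sabins (V = 183.43 m³).
ΔA = A₂ − A₁ = 105.472 − 54.008 = 51.5 sabins.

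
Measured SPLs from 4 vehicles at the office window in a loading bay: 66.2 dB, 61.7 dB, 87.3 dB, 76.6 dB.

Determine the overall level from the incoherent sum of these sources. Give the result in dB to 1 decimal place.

Converting to relative power and adding: 10^(66.2/10) + 10^(61.7/10) + 10^(87.3/10) + 10^(76.6/10) = 5.884e+08.
Combined level = 10 log₁₀(5.884e+08) = 87.7 dB.

87.7 dB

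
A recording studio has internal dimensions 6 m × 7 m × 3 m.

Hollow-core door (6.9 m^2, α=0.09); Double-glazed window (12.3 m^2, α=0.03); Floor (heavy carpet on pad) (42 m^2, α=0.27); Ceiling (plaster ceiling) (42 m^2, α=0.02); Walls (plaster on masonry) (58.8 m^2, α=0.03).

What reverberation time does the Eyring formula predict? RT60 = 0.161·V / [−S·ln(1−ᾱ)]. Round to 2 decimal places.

1.29 seconds

S = Σ Sᵢ = 162.0 m^2.
Σ(Sᵢαᵢ) = 6.9·0.09 + 12.3·0.03 + 42·0.27 + 42·0.02 + 58.8·0.03 = 14.934.
Mean coefficient ᾱ = A/S = 0.0922.
−S·ln(1−ᾱ) = −162.0 × ln(1 − 0.0922) = 15.670.
V = 6 × 7 × 3 = 126 m³.
RT60 = 0.161 × 126 / 15.670 = 1.29 s.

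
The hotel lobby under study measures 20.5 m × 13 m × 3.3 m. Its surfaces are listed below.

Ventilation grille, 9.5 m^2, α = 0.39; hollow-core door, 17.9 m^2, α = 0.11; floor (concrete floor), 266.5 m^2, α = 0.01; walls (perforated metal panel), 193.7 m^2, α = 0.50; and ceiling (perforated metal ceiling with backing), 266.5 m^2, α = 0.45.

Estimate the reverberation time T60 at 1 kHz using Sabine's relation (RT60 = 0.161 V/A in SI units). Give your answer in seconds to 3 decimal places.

Equivalent absorption area: A = 9.5·0.39 + 17.9·0.11 + 266.5·0.01 + 193.7·0.50 + 266.5·0.45 = 225.114 m^2.
V = 20.5·13·3.3 = 879.45 m³.
Sabine: RT60 = 0.161 × 879.45 / 225.114 = 0.629 s.

0.629 s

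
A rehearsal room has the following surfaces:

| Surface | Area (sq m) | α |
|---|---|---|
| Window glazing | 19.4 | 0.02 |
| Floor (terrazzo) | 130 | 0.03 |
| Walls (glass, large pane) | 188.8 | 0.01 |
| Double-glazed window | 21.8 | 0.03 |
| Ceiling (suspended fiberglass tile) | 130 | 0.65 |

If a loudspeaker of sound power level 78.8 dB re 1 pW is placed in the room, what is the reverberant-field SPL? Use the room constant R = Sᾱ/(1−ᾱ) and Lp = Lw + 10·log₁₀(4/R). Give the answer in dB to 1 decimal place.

64.3 dB

Σ(Sᵢαᵢ) = 19.4·0.02 + 130·0.03 + 188.8·0.01 + 21.8·0.03 + 130·0.65 = 91.330; total area S = 490.0 sq m.
ᾱ = 0.1864, so room constant R = A/(1−ᾱ) = 112.254 sq m.
Lp = Lw + 10 log₁₀(4/R) = 78.8 -14.48 = 64.3 dB.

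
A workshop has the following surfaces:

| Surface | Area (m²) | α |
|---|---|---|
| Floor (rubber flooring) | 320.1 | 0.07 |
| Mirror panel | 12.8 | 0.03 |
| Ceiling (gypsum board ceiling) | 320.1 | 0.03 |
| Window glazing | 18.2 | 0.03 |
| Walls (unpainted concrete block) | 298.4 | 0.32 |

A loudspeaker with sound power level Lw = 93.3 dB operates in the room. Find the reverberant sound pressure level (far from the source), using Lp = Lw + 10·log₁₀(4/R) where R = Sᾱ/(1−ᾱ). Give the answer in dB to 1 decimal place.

77.6 dB

A = 128.428 sabins; S = 969.6 m².
ᾱ = 0.1325, so room constant R = A/(1−ᾱ) = 148.044 m².
Lp = 93.3 + 10·log₁₀(4/148.044) = 93.3 + (-15.68) = 77.6 dB.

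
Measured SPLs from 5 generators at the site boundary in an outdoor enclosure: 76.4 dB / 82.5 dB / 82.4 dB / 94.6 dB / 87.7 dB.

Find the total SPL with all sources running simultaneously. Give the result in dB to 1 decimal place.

95.9 dB

Converting to relative power and adding: 10^(76.4/10) + 10^(82.5/10) + 10^(82.4/10) + 10^(94.6/10) + 10^(87.7/10) = 3.868e+09.
Back to dB: 10·log₁₀ Σ = 95.9 dB.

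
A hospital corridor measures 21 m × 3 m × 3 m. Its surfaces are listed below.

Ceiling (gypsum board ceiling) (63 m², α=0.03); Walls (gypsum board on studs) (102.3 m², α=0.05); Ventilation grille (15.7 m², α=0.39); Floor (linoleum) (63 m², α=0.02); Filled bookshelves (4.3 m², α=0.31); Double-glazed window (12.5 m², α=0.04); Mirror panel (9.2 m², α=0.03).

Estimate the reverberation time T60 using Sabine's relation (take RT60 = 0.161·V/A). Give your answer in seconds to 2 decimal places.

1.84 s

Summing Sᵢαᵢ: 1.890 + 5.115 + 6.123 + 1.260 + 1.333 + 0.500 + 0.276 → A = 16.497 sabins.
Room volume: 189 m³.
T = 0.161 V/A = 0.161·189/16.497 = 1.84 s.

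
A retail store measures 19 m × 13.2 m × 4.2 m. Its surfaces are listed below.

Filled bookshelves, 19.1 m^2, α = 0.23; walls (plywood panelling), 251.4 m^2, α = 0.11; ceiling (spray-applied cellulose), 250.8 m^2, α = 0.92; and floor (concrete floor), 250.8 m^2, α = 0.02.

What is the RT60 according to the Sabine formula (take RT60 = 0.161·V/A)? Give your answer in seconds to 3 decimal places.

0.633 sec

Total absorption A = 19.1*0.23 + 251.4*0.11 + 250.8*0.92 + 250.8*0.02
  = 4.393 + 27.654 + 230.736 + 5.016 = 267.799 m^2 sabins.
Room volume: 1053.36 m³.
RT60 = 0.161 · V / A = 0.161 × 1053.36 / 267.799 = 0.633 s.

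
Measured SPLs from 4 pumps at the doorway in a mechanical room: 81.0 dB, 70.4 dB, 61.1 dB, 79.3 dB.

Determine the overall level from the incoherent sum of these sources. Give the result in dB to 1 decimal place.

Sum in the linear (power) domain: Σ 10^(Lᵢ/10) = 10^(81.0/10) + 10^(70.4/10) + 10^(61.1/10) + 10^(79.3/10) = 2.233e+08.
Combined level = 10 log₁₀(2.233e+08) = 83.5 dB.

83.5 dB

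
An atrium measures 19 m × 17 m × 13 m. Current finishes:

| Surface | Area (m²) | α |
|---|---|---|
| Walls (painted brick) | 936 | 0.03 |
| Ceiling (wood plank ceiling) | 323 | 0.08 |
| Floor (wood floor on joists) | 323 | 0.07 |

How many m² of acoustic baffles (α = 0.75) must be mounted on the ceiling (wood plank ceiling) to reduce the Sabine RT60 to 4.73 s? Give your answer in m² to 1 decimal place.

Equivalent absorption area: A₁ = 936·0.03 + 323·0.08 + 323·0.07 = 76.530 m².
Required A₂ = 0.161·4199/4.73 = 142.926 sabins.
ΔA needed = 142.926 − 76.530 = 66.396 sabins.
Each m² of panel replacing the ceiling (wood plank ceiling) adds (0.75 − 0.08) = 0.67 sabins.
Panel area = 66.396 / 0.67 = 99.1 m².

99.1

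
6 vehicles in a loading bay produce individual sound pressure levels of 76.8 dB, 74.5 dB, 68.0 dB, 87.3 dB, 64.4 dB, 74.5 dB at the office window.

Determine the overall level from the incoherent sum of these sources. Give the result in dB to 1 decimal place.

88.1 dB

Σ 10^(Lᵢ/10) = 6.503e+08.
L_total = 10·log₁₀(6.503e+08) = 88.1 dB.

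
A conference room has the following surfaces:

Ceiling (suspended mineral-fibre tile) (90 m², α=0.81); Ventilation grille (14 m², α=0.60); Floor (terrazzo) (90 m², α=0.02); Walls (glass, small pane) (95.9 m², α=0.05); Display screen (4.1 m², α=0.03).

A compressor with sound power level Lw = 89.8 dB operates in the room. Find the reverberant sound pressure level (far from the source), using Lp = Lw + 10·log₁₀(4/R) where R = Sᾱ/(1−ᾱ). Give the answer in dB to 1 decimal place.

Σ(Sᵢαᵢ) = 90×0.81 + 14×0.60 + 90×0.02 + 95.9×0.05 + 4.1×0.03 = 88.018; total area S = 294.0 m².
ᾱ = 0.2994, so room constant R = A/(1−ᾱ) = 125.632 m².
Lp = 89.8 + 10·log₁₀(4/125.632) = 89.8 + (-14.97) = 74.8 dB.

74.8 dB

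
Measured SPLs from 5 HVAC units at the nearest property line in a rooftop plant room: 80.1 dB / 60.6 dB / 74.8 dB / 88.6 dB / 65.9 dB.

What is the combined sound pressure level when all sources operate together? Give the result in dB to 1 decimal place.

Σ 10^(Lᵢ/10) = 8.62e+08.
L_total = 10·log₁₀(8.62e+08) = 89.4 dB.

89.4 dB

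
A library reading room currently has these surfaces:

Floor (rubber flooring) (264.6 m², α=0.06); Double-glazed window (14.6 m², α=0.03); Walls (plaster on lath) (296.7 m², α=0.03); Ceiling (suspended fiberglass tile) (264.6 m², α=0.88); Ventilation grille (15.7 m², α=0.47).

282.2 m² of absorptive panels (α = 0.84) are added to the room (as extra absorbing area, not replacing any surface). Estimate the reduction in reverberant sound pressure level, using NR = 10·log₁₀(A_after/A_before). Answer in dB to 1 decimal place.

Total absorption A_before = 264.6×0.06 + 14.6×0.03 + 296.7×0.03 + 264.6×0.88 + 15.7×0.47
  = 15.876 + 0.438 + 8.901 + 232.848 + 7.379 = 265.442 m² sabins.
Added absorption = 282.2 × 0.84 = 237.048 sabins.
A_after = 265.442 + 237.048 = 502.490 sabins.
Reduction = 10 log₁₀(A_after/A_before) = 10 log₁₀(1.8930) = 2.8 dB.

2.8 dB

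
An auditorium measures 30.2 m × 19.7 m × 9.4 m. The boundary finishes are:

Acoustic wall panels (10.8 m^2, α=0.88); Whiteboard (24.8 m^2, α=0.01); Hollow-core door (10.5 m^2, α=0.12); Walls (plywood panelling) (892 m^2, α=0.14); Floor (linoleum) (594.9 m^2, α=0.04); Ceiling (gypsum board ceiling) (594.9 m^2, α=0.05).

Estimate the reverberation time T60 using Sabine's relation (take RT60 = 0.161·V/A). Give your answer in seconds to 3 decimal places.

4.753 seconds

Total absorption A = 10.8×0.88 + 24.8×0.01 + 10.5×0.12 + 892×0.14 + 594.9×0.04 + 594.9×0.05
  = 9.504 + 0.248 + 1.260 + 124.880 + 23.796 + 29.745 = 189.433 m^2 sabins.
V = 30.2·19.7·9.4 = 5592.436 m³.
T = 0.161 V/A = 0.161·5592.436/189.433 = 4.753 s.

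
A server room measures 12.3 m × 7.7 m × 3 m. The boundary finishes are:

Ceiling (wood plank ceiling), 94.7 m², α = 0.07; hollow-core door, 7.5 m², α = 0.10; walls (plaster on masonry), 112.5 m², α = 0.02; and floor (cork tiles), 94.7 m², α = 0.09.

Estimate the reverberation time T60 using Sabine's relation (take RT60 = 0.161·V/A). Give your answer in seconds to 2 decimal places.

A = Σ Sᵢαᵢ = 94.7*0.07 + 7.5*0.10 + 112.5*0.02 + 94.7*0.09 = 18.152 sabins.
V = 12.3·7.7·3 = 284.13 m³.
Sabine: RT60 = 0.161 × 284.13 / 18.152 = 2.52 s.

2.52 sec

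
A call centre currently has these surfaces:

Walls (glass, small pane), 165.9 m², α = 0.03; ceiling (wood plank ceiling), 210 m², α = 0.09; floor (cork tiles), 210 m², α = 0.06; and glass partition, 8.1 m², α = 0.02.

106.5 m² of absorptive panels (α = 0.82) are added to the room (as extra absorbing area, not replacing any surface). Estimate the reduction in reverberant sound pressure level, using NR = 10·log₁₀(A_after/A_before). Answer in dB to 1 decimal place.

5.3 dB

Total absorption A_before = 165.9·0.03 + 210·0.09 + 210·0.06 + 8.1·0.02
  = 4.977 + 18.900 + 12.600 + 0.162 = 36.639 m² sabins.
Treatment contributes 106.5·0.82 = 87.330 sabins.
A_after = 36.639 + 87.330 = 123.969 sabins.
Reduction = 10 log₁₀(A_after/A_before) = 10 log₁₀(3.3835) = 5.3 dB.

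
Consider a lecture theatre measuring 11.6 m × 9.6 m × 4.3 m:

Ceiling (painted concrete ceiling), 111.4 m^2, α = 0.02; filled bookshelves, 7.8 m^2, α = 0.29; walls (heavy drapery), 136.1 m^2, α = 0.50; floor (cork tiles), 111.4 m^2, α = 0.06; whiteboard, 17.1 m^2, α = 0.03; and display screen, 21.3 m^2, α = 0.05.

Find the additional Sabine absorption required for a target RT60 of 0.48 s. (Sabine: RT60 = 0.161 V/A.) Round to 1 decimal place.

Equivalent absorption area: A₁ = 111.4×0.02 + 7.8×0.29 + 136.1×0.50 + 111.4×0.06 + 17.1×0.03 + 21.3×0.05 = 80.802 m^2.
V = 478.848 m³. Required absorption A₂ = 0.161 × 478.848 / 0.48 = 160.614 sabins.
ΔA = A₂ − A₁ = 160.614 − 80.802 = 79.8 sabins.

79.8 sabins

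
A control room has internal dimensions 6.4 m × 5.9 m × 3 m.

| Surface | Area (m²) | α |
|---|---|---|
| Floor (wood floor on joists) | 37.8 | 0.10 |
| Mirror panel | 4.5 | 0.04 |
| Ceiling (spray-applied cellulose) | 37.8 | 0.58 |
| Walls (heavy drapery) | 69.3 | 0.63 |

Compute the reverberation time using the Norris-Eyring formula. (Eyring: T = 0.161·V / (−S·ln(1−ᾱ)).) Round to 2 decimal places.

0.19 seconds

Total surface area S = 37.8 + 4.5 + 37.8 + 69.3 = 149.4 m².
Σ(Sᵢαᵢ) = 37.8·0.10 + 4.5·0.04 + 37.8·0.58 + 69.3·0.63 = 69.543.
Mean coefficient ᾱ = A/S = 0.4655.
−S·ln(1−ᾱ) = −149.4 × ln(1 − 0.4655) = 93.588.
V = 6.4 × 5.9 × 3 = 113.28 m³.
RT60 = 0.161 × 113.28 / 93.588 = 0.19 s.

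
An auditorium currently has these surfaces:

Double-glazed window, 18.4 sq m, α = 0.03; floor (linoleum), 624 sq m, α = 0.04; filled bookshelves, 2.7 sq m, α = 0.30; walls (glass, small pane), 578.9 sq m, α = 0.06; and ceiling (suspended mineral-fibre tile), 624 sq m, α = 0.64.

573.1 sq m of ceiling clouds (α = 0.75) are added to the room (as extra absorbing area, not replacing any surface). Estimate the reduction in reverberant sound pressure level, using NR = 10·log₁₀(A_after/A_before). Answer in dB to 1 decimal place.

2.9 dB

Equivalent absorption area: A_before = 18.4×0.03 + 624×0.04 + 2.7×0.30 + 578.9×0.06 + 624×0.64 = 460.416 sq m.
Treatment contributes 573.1·0.75 = 429.825 sabins.
A_after = 460.416 + 429.825 = 890.241 sabins.
NR = 10·log₁₀(890.241/460.416) = 2.9 dB.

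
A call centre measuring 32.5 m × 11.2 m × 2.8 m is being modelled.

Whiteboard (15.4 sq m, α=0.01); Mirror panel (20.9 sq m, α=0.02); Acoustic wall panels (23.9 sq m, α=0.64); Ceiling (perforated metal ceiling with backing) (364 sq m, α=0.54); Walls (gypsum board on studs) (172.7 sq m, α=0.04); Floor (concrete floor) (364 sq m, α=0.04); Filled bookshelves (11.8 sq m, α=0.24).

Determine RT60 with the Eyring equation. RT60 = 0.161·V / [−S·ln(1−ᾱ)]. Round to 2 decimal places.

0.60 sec

S = Σ Sᵢ = 972.7 sq m.
Σ(Sᵢαᵢ) = 15.4·0.01 + 20.9·0.02 + 23.9·0.64 + 364·0.54 + 172.7·0.04 + 364·0.04 + 11.8·0.24 = 236.728.
ᾱ = 236.728 / 972.7 = 0.2434.
−S·ln(1−ᾱ) = −972.7 × ln(1 − 0.2434) = 271.306.
V = 32.5 × 11.2 × 2.8 = 1019.2 m³.
RT60 = 0.161 × 1019.2 / 271.306 = 0.60 s.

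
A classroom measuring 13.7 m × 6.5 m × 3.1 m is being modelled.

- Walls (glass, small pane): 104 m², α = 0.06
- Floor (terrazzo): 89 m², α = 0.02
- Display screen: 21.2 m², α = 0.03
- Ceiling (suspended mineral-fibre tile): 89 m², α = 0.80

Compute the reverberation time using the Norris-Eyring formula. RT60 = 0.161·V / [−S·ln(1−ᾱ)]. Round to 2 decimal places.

Total surface area S = 104 + 89 + 21.2 + 89 = 303.2 m².
Absorption A = 104×0.06 + 89×0.02 + 21.2×0.03 + 89×0.80 = 79.856 sabins.
Mean coefficient ᾱ = A/S = 0.2634.
−S·ln(1−ᾱ) = −303.2 × ln(1 − 0.2634) = 92.691.
V = 13.7 × 6.5 × 3.1 = 276.055 m³.
RT60 = 0.161 × 276.055 / 92.691 = 0.48 s.

0.48 s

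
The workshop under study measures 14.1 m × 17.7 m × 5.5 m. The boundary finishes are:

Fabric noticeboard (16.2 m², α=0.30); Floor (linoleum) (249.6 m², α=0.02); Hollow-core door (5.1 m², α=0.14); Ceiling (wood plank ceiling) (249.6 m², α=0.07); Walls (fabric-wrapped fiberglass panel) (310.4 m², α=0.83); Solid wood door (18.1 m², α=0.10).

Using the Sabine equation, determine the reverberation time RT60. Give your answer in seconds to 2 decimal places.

Summing Sᵢαᵢ: 4.860 + 4.992 + 0.714 + 17.472 + 257.632 + 1.810 → A = 287.480 sabins.
V = 14.1·17.7·5.5 = 1372.635 m³.
T = 0.161 V/A = 0.161·1372.635/287.480 = 0.77 s.

0.77 sec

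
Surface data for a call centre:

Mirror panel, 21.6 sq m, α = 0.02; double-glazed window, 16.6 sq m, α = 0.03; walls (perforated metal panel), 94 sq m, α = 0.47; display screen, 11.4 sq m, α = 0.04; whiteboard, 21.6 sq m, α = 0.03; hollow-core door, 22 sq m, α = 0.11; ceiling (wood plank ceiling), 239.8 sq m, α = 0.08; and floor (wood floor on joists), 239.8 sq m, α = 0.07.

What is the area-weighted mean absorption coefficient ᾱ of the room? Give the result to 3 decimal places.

Total surface area S = 666.8 sq m.
Σ(Sᵢαᵢ) = 21.6*0.02 + 16.6*0.03 + 94*0.47 + 11.4*0.04 + 21.6*0.03 + 22*0.11 + 239.8*0.08 + 239.8*0.07 = 84.604.
ᾱ = 84.604 / 666.8 = 0.127.

0.127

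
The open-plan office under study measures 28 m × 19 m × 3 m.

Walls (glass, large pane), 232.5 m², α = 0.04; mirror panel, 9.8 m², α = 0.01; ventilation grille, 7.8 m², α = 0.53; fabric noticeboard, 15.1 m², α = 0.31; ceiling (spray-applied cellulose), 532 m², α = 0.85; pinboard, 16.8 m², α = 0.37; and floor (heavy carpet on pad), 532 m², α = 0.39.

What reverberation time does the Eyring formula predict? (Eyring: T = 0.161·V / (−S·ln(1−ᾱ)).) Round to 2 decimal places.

Total surface area S = 232.5 + 9.8 + 7.8 + 15.1 + 532 + 16.8 + 532 = 1346.0 m².
Σ(Sᵢαᵢ) = 232.5×0.04 + 9.8×0.01 + 7.8×0.53 + 15.1×0.31 + 532×0.85 + 16.8×0.37 + 532×0.39 = 684.109.
ᾱ = 684.109 / 1346.0 = 0.5083.
Eyring denominator: −S ln(1−ᾱ) = 955.507.
V = 28 × 19 × 3 = 1596 m³.
T = 0.161·V/[−S·ln(1−ᾱ)] = 0.161·1596/955.507 = 0.27 s.

0.27 sec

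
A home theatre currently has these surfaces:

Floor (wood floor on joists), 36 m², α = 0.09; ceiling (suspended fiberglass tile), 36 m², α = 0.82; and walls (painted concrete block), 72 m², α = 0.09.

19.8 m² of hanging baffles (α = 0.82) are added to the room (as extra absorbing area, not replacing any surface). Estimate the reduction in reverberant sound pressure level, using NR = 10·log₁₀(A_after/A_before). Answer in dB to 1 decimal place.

Equivalent absorption area: A_before = 36·0.09 + 36·0.82 + 72·0.09 = 39.240 m².
Treatment contributes 19.8·0.82 = 16.236 sabins.
New total A_after = 55.476 sabins.
NR = 10·log₁₀(55.476/39.240) = 1.5 dB.

1.5 dB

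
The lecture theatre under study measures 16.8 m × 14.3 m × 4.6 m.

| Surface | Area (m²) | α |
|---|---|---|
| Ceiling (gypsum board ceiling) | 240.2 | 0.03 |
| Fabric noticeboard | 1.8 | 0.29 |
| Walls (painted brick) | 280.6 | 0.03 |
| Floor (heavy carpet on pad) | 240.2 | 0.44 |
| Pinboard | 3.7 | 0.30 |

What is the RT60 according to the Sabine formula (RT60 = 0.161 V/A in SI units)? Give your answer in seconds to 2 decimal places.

1.45 s

Equivalent absorption area: A = 240.2*0.03 + 1.8*0.29 + 280.6*0.03 + 240.2*0.44 + 3.7*0.30 = 122.944 m².
V = 16.8·14.3·4.6 = 1105.104 m³.
T = 0.161 V/A = 0.161·1105.104/122.944 = 1.45 s.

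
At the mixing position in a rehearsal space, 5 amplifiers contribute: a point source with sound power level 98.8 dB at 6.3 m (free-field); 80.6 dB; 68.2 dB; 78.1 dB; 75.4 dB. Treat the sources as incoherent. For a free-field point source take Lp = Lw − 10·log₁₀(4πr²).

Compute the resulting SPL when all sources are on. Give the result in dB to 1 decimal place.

83.7 dB

Source at 6.3 m: Lp = 98.8 − 10·log₁₀(4π·6.3²) = 98.8 − 10·log₁₀(498.759) = 71.8 dB.
Σ 10^(Lᵢ/10) = 2.358e+08.
Combined level = 10 log₁₀(2.358e+08) = 83.7 dB.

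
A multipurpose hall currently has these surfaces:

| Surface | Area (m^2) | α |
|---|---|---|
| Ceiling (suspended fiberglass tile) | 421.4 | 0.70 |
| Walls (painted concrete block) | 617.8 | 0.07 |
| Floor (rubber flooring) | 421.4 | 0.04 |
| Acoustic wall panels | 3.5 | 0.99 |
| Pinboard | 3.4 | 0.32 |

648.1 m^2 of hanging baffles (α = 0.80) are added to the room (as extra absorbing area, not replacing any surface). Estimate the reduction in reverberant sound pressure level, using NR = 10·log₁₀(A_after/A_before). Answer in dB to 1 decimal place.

3.9 dB

Total absorption A_before = 421.4*0.70 + 617.8*0.07 + 421.4*0.04 + 3.5*0.99 + 3.4*0.32
  = 294.980 + 43.246 + 16.856 + 3.465 + 1.088 = 359.635 m^2 sabins.
Treatment contributes 648.1·0.80 = 518.480 sabins.
A_after = 359.635 + 518.480 = 878.115 sabins.
NR = 10·log₁₀(878.115/359.635) = 3.9 dB.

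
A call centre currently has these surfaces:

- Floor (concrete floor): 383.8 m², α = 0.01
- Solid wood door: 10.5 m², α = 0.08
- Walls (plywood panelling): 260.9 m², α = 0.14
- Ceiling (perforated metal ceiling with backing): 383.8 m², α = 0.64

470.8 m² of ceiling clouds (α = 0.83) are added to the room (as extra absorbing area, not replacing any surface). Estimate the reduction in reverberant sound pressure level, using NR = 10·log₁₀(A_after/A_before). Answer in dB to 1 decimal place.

Summing Sᵢαᵢ: 3.838 + 0.840 + 36.526 + 245.632 → A_before = 286.836 sabins.
Treatment contributes 470.8·0.83 = 390.764 sabins.
New total A_after = 677.600 sabins.
NR = 10·log₁₀(677.600/286.836) = 3.7 dB.

3.7 dB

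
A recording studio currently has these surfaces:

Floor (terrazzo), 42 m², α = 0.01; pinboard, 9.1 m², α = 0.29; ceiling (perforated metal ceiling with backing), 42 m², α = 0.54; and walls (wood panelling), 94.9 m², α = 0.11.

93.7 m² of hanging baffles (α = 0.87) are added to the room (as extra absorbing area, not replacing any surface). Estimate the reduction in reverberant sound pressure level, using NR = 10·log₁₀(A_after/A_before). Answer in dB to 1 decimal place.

5.1 dB

A_before = Σ Sᵢαᵢ = 42×0.01 + 9.1×0.29 + 42×0.54 + 94.9×0.11 = 36.178 sabins.
Added absorption = 93.7 × 0.87 = 81.519 sabins.
A_after = 36.178 + 81.519 = 117.697 sabins.
NR = 10·log₁₀(117.697/36.178) = 5.1 dB.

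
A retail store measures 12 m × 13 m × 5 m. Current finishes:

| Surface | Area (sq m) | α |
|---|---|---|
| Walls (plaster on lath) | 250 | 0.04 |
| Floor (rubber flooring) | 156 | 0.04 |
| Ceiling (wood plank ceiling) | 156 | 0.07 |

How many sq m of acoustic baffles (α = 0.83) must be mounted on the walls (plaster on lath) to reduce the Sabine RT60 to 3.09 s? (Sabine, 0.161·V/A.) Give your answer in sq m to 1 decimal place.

17.1

Summing Sᵢαᵢ: 10.000 + 6.240 + 10.920 → A₁ = 27.160 sabins.
Required A₂ = 0.161·780/3.09 = 40.641 sabins.
Absorption to add: 40.641 − 27.160 = 13.481 sabins.
Each sq m of panel replacing the walls (plaster on lath) adds (0.83 − 0.04) = 0.79 sabins.
Panel area = 13.481 / 0.79 = 17.1 sq m.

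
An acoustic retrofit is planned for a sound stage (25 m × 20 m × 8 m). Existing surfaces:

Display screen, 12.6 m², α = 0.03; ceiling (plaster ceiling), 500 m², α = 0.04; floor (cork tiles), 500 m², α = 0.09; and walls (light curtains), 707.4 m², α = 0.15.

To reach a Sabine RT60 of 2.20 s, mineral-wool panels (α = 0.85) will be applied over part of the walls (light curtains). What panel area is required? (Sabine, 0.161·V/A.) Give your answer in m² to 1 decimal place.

173.2

Equivalent absorption area: A₁ = 12.6·0.03 + 500·0.04 + 500·0.09 + 707.4·0.15 = 171.488 m².
Required A₂ = 0.161·4000/2.20 = 292.727 sabins.
ΔA needed = 292.727 − 171.488 = 121.239 sabins.
Each m² of panel replacing the walls (light curtains) adds (0.85 − 0.15) = 0.70 sabins.
Area = ΔA/Δα = 121.239/0.70 = 173.2 m².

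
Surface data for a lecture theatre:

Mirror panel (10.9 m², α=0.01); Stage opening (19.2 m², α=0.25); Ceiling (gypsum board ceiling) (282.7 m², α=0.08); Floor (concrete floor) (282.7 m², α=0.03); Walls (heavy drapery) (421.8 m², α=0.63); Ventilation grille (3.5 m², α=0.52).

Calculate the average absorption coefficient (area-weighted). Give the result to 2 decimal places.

0.30

Total surface area S = 1020.8 m².
Weighted sum Σ Sα = 303.560.
ᾱ = A/S = 0.30.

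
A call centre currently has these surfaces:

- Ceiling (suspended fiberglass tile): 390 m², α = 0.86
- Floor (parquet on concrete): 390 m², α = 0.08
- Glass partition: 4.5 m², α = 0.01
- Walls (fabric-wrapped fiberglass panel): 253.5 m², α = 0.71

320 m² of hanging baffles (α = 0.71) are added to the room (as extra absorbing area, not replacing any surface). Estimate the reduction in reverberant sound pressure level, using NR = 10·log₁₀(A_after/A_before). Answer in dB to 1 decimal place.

Total absorption A_before = 390·0.86 + 390·0.08 + 4.5·0.01 + 253.5·0.71
  = 335.400 + 31.200 + 0.045 + 179.985 = 546.630 m² sabins.
Added absorption = 320 × 0.71 = 227.200 sabins.
A_after = 546.630 + 227.200 = 773.830 sabins.
Reduction = 10 log₁₀(A_after/A_before) = 10 log₁₀(1.4156) = 1.5 dB.

1.5 dB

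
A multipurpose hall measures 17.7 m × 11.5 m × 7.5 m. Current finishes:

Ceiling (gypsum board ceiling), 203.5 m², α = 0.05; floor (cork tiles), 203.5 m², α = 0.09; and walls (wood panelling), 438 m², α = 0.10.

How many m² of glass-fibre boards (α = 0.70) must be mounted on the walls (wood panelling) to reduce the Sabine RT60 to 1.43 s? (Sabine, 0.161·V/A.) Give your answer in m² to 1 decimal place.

Total absorption A₁ = 203.5·0.05 + 203.5·0.09 + 438·0.10
  = 10.175 + 18.315 + 43.800 = 72.290 m² sabins.
Required A₂ = 0.161·1526.625/1.43 = 171.879 sabins.
Absorption to add: 171.879 − 72.290 = 99.589 sabins.
Net gain per m²: Δα = 0.70 − 0.10 = 0.60.
Panel area = 99.589 / 0.60 = 166.0 m².

166.0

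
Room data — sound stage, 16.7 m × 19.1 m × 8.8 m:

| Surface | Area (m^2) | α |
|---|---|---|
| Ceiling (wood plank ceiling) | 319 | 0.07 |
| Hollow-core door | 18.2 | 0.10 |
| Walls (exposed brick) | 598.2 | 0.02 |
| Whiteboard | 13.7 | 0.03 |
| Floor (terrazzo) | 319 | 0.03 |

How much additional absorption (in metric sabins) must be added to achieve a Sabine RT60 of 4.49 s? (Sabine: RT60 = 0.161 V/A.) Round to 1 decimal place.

54.6 sabins

Equivalent absorption area: A₁ = 319×0.07 + 18.2×0.10 + 598.2×0.02 + 13.7×0.03 + 319×0.03 = 46.095 m^2.
For T = 4.49 s, need A₂ = 0.161·V/T = 0.161·2806.936/4.49 = 100.650 sabins.
Shortfall: 100.650 − 46.095 = 54.6 sabins.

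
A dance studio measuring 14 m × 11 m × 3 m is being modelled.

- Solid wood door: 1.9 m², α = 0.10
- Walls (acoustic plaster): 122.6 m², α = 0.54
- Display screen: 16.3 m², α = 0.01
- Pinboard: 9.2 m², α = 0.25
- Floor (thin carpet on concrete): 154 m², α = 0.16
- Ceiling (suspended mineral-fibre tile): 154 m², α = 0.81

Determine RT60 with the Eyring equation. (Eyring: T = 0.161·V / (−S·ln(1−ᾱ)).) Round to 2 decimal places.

0.25 sec

Total surface area S = 1.9 + 122.6 + 16.3 + 9.2 + 154 + 154 = 458.0 m².
Σ(Sᵢαᵢ) = 1.9×0.10 + 122.6×0.54 + 16.3×0.01 + 9.2×0.25 + 154×0.16 + 154×0.81 = 218.237.
ᾱ = 218.237 / 458.0 = 0.4765.
−S·ln(1−ᾱ) = −458.0 × ln(1 − 0.4765) = 296.426.
V = 14 × 11 × 3 = 462 m³.
RT60 = 0.161 × 462 / 296.426 = 0.25 s.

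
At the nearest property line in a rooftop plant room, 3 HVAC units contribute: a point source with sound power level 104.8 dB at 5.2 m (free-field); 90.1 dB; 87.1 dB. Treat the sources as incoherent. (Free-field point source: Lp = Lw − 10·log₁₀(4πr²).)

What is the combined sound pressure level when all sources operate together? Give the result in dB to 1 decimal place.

92.1 dB

Source at 5.2 m: Lp = 104.8 − 10·log₁₀(4π·5.2²) = 104.8 − 10·log₁₀(339.795) = 79.5 dB.
Σ 10^(Lᵢ/10) = 1.625e+09.
Back to dB: 10·log₁₀ Σ = 92.1 dB.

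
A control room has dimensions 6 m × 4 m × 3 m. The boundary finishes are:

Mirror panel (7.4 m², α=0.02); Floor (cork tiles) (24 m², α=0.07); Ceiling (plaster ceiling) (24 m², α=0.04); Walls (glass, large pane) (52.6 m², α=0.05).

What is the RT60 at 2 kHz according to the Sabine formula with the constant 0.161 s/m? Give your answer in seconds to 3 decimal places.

Equivalent absorption area: A = 7.4×0.02 + 24×0.07 + 24×0.04 + 52.6×0.05 = 5.418 m².
V = 6·4·3 = 72 m³.
Sabine: RT60 = 0.161 × 72 / 5.418 = 2.140 s.

2.140 sec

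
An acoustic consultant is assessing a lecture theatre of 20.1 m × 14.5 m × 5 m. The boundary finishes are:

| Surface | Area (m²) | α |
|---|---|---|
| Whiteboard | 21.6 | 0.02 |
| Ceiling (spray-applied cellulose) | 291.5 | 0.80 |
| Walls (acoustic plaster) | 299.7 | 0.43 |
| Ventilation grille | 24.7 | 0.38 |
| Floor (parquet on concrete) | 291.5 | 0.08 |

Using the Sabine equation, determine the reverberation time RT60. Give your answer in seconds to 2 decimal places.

0.59 seconds

A = Σ Sᵢαᵢ = 21.6*0.02 + 291.5*0.80 + 299.7*0.43 + 24.7*0.38 + 291.5*0.08 = 395.209 sabins.
Volume V = 20.1 × 14.5 × 5 = 1457.25 m³.
Sabine: RT60 = 0.161 × 1457.25 / 395.209 = 0.59 s.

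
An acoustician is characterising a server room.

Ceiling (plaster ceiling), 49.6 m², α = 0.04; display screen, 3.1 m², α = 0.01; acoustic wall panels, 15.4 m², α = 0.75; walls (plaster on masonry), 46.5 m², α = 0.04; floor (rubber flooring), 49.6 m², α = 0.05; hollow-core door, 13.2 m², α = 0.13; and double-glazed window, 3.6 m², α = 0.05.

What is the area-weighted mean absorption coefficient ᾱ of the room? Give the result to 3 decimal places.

S = Σ Sᵢ = 49.6 + 3.1 + 15.4 + 46.5 + 49.6 + 13.2 + 3.6 = 181.0 m².
A = 49.6×0.04 + 3.1×0.01 + 15.4×0.75 + 46.5×0.04 + 49.6×0.05 + 13.2×0.13 + 3.6×0.05 = 19.801 sabins.
ᾱ = A/S = 0.109.

0.109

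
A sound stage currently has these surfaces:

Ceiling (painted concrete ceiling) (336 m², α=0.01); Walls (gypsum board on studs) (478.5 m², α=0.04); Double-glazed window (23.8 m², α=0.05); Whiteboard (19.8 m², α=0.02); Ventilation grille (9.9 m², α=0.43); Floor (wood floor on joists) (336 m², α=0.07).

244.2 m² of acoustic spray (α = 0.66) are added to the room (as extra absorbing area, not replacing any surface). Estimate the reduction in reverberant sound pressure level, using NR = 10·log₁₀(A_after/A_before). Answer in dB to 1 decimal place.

6.1 dB

Equivalent absorption area: A_before = 336×0.01 + 478.5×0.04 + 23.8×0.05 + 19.8×0.02 + 9.9×0.43 + 336×0.07 = 51.863 m².
Treatment contributes 244.2·0.66 = 161.172 sabins.
A_after = 51.863 + 161.172 = 213.035 sabins.
NR = 10·log₁₀(213.035/51.863) = 6.1 dB.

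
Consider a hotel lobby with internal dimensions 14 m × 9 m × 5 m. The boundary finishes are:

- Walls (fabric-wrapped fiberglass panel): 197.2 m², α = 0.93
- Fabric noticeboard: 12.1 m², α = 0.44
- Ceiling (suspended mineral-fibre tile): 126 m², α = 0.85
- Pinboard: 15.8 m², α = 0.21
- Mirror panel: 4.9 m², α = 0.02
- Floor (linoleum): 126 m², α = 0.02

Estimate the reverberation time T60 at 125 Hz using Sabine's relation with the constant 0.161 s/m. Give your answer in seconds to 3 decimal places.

Total absorption A = 197.2*0.93 + 12.1*0.44 + 126*0.85 + 15.8*0.21 + 4.9*0.02 + 126*0.02
  = 183.396 + 5.324 + 107.100 + 3.318 + 0.098 + 2.520 = 301.756 m² sabins.
Room volume: 630 m³.
RT60 = 0.161 · V / A = 0.161 × 630 / 301.756 = 0.336 s.

0.336 sec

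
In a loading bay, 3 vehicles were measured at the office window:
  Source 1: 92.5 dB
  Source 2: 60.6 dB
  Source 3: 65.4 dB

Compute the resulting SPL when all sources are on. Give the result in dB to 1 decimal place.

92.5 dB

Sum in the linear (power) domain: Σ 10^(Lᵢ/10) = 10^(92.5/10) + 10^(60.6/10) + 10^(65.4/10) = 1.783e+09.
Back to dB: 10·log₁₀ Σ = 92.5 dB.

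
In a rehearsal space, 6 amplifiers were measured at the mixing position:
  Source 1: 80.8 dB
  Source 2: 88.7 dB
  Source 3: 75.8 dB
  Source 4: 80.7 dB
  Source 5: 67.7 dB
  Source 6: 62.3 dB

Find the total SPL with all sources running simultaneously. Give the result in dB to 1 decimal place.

90.1 dB

Σ 10^(Lᵢ/10) = 1.025e+09.
Combined level = 10 log₁₀(1.025e+09) = 90.1 dB.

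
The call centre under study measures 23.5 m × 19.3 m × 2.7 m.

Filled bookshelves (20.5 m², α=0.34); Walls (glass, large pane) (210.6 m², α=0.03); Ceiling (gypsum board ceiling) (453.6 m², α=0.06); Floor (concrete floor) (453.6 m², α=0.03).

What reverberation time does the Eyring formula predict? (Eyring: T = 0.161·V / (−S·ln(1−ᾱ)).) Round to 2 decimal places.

S = Σ Sᵢ = 1138.3 m².
Absorption A = 20.5·0.34 + 210.6·0.03 + 453.6·0.06 + 453.6·0.03 = 54.112 sabins.
Mean coefficient ᾱ = A/S = 0.0475.
−S·ln(1−ᾱ) = −1138.3 × ln(1 − 0.0475) = 55.396.
V = 23.5 × 19.3 × 2.7 = 1224.585 m³.
RT60 = 0.161 × 1224.585 / 55.396 = 3.56 s.

3.56 s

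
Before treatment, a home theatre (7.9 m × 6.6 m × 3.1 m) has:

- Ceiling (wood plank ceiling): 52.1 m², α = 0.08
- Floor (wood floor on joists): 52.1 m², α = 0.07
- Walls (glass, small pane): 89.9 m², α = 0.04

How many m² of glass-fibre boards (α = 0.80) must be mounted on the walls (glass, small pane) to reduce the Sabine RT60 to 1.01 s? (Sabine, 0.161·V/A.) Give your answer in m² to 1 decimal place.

A₁ = Σ Sᵢαᵢ = 52.1*0.08 + 52.1*0.07 + 89.9*0.04 = 11.411 sabins.
Required A₂ = 0.161·161.634/1.01 = 25.765 sabins.
Absorption to add: 25.765 − 11.411 = 14.354 sabins.
Net gain per m²: Δα = 0.80 − 0.04 = 0.76.
Panel area = 14.354 / 0.76 = 18.9 m².

18.9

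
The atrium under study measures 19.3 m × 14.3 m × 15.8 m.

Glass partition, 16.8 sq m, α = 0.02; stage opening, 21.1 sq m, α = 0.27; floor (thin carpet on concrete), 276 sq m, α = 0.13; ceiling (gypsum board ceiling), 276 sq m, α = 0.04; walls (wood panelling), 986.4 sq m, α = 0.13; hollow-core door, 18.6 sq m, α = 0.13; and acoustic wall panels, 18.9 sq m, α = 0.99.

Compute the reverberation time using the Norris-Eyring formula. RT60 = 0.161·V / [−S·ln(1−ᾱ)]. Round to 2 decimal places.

S = Σ Sᵢ = 1613.8 sq m.
Absorption A = 16.8×0.02 + 21.1×0.27 + 276×0.13 + 276×0.04 + 986.4×0.13 + 18.6×0.13 + 18.9×0.99 = 202.314 sabins.
Mean coefficient ᾱ = A/S = 0.1254.
−S·ln(1−ᾱ) = −1613.8 × ln(1 − 0.1254) = 216.231.
V = 19.3 × 14.3 × 15.8 = 4360.642 m³.
RT60 = 0.161 × 4360.642 / 216.231 = 3.25 s.

3.25 sec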